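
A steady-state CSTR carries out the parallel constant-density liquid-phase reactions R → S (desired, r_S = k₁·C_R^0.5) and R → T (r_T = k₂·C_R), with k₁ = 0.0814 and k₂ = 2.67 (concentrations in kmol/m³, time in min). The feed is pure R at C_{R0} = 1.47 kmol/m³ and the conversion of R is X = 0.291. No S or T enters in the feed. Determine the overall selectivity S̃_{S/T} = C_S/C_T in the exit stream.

Exit C_R = C_{R0}(1−X) = 1.47×0.709 = 1.042 kmol/m³.
In a CSTR the entire volume is at exit conditions, so r_S = 0.0814×1.042^0.5 = 0.08310 and r_T = 2.67×1.042 = 2.783.
Overall selectivity = C_S/C_T = r_Sτ/(r_Tτ) = r_S/r_T = 0.0299.

0.0299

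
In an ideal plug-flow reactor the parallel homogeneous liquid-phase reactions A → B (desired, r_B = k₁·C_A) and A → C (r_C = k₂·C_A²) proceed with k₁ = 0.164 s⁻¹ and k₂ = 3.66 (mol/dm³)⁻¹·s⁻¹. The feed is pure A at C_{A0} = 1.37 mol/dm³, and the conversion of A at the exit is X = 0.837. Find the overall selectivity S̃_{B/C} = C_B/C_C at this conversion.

0.0695

C_A = C_{A0}(1−X) = 0.2233 mol/dm³.
Along a PFR/batch, dC_B/dC_A = −r_B/(r_B+r_C) = −k₁/(k₁+k₂·C_A).
Integrating from C_{A0} to C_A: C_B = (0.164/3.66)·ln[(0.164+3.66·1.37)/(0.164+3.66·0.223)] = 0.04481·ln(5.178/0.9813) = 0.07453 mol/dm³.
C_C = (C_{A0}−C_A)−C_B = 1.072 mol/dm³; S̃_{B/C} = 0.07453/1.072 = 0.0695.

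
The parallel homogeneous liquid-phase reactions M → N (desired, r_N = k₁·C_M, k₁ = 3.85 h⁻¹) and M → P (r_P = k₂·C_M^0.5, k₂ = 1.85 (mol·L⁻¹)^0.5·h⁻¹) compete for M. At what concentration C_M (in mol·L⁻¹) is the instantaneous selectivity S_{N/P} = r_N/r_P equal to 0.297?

0.0204 mol·L⁻¹

S_{N/P} = (k₁/k₂)·C_M^0.5 ⇒ C_M = (S·k₂/k₁)^(2).
= (0.297×1.85/3.85)^(2) = (0.1427)^(2) = 0.0204 mol·L⁻¹.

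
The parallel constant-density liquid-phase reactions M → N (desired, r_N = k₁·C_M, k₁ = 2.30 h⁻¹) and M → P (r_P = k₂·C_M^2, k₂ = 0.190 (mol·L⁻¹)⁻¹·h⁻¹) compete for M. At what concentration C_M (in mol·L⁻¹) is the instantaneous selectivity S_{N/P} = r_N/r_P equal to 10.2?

S_{N/P} = (k₁/k₂)·C_M⁻¹ ⇒ C_M = (S·k₂/k₁)^(-1).
= (10.2×0.190/2.30)^(-1) = (0.8426)^(-1) = 1.19 mol·L⁻¹.

1.19 mol·L⁻¹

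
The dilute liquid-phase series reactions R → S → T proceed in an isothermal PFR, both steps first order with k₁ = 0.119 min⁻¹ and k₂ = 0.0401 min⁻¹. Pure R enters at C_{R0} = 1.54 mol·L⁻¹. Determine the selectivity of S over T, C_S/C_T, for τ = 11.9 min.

The intermediate concentration in a first-order A→B→C sequence is C_S = k₁C_{R0}(e^(−k₁τ) − e^(−k₂τ))/(k₂−k₁).
e^(−k₁τ) = e^(−0.119×11.9) = e^(−1.416) = 0.2427; e^(−k₂τ) = e^(−0.4772) = 0.6205.
C_S = 0.119×1.54/(0.0401−0.119) × (0.2427−0.6205) = (-2.323)×(-0.3779) = 0.8777 mol·L⁻¹.
C_R = C_{R0}e^(−k₁τ) = 0.3737 mol·L⁻¹, so C_T = C_{R0}−C_R−C_S = 0.2886 mol·L⁻¹; C_S/C_T = 3.04.

3.04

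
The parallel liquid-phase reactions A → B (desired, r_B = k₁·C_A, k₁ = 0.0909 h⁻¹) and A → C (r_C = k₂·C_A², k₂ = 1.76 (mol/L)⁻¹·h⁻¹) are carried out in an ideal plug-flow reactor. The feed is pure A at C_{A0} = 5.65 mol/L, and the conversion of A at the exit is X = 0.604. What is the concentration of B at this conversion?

0.0471 mol/L

C_A = C_{A0}(1−X) = 2.237 mol/L.
Along a PFR/batch, dC_B/dC_A = −r_B/(r_B+r_C) = −k₁/(k₁+k₂·C_A).
Integrating from C_{A0} to C_A: C_B = (0.0909/1.76)·ln[(0.0909+1.76·5.65)/(0.0909+1.76·2.24)] = 0.05165·ln(10.03/4.029) = 0.04713 mol/L.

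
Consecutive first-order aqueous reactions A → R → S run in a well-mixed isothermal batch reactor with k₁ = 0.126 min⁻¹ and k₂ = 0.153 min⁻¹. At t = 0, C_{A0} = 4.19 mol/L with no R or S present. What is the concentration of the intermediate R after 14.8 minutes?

The intermediate concentration in a first-order A→B→C sequence is C_R = k₁C_{A0}(e^(−k₁t) − e^(−k₂t))/(k₂−k₁).
e^(−k₁t) = e^(−0.126×14.8) = e^(−1.865) = 0.1549; e^(−k₂t) = e^(−2.264) = 0.1039.
C_R = 0.126×4.19/(0.153−0.126) × (0.1549−0.1039) = 19.55×0.05103 = 0.9979 mol/L.

0.998 mol/L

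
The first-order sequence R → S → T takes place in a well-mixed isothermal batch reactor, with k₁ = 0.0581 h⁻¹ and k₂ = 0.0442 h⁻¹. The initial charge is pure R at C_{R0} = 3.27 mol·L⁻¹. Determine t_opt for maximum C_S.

19.7 h

The intermediate peaks when r₁ = r₂, i.e. k₁e^(−k₁t) = k₂e^(−k₂t), giving t_opt = ln(k₂/k₁)/(k₂−k₁).
= ln(0.0442/0.0581)/(0.0442−0.0581) = ln(0.7608)/-0.01390 = -0.2734/-0.01390 = 19.7 h.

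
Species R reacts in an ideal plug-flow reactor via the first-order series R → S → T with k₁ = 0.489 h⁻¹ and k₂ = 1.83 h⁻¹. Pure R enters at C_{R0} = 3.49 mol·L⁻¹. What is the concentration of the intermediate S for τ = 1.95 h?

0.455 mol·L⁻¹

Solving the coupled first-order balances gives C_S(τ) = [k₁/(k₂−k₁)]·C_{R0}·(e^(−k₁τ) − e^(−k₂τ)).
e^(−k₁τ) = e^(−0.489×1.95) = e^(−0.9536) = 0.3854; e^(−k₂τ) = e^(−3.569) = 0.02820.
C_S = 0.489×3.49/(1.83−0.489) × (0.3854−0.02820) = 1.273×0.3572 = 0.4546 mol·L⁻¹.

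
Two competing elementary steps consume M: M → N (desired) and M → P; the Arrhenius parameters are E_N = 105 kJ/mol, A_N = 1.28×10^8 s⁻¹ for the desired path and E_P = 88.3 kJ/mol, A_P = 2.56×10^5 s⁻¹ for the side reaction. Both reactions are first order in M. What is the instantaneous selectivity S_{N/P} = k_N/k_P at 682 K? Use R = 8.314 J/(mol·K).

k_N/k_P = (A_N/A_P)·exp[−(E_N−E_P)/(RT)] = (A_N/A_P)·exp[(E_P−E_N)/(RT)].
(E_P−E_N)/(RT) = (88.3−105)×10³/(8.314×682) = -16700/5670 = -2.945.
k_N/k_P = (1.28×10^8/2.56×10^5)·exp(-2.945) = 500.0 × 0.05259 = 26.3.
Since E_N > E_P, raising the temperature improves selectivity toward N.

26.3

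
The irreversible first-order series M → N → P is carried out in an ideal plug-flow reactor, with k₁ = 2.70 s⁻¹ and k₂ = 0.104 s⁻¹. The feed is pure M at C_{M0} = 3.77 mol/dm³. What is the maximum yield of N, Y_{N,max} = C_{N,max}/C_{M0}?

At the optimum, C_{N,max}/C_{M0} = (k₁/k₂)^[k₂/(k₂−k₁)].
= (2.70/0.104)^(0.104/(0.104−2.70)) = (25.96)^(-0.04006) = 0.8777.

0.878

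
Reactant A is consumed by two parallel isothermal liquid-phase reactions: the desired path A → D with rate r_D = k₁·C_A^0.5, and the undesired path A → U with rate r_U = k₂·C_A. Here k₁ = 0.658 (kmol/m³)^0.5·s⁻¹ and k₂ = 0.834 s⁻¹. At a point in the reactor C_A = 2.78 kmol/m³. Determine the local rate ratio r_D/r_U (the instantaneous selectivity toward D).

0.473

S_{D/U} = r_D/r_U = (k₁·C_A^0.5)/(k₂·C_A) = (k₁/k₂)·C_A^-0.5.
= (0.658×2.780^0.5) / (0.834×2.780) = 1.097/2.319 = 0.473.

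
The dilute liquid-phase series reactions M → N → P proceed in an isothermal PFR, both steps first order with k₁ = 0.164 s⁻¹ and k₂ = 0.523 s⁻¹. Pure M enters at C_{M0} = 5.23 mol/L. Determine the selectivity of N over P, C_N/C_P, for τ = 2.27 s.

1.30

The intermediate concentration in a first-order A→B→C sequence is C_N = k₁C_{M0}(e^(−k₁τ) − e^(−k₂τ))/(k₂−k₁).
e^(−k₁τ) = e^(−0.164×2.27) = e^(−0.3723) = 0.6892; e^(−k₂τ) = e^(−1.187) = 0.3051.
C_N = 0.164×5.23/(0.523−0.164) × (0.6892−0.3051) = 2.389×0.3841 = 0.9177 mol/L.
C_M = C_{M0}e^(−k₁τ) = 3.604 mol/L, so C_P = C_{M0}−C_M−C_N = 0.7080 mol/L; C_N/C_P = 1.30.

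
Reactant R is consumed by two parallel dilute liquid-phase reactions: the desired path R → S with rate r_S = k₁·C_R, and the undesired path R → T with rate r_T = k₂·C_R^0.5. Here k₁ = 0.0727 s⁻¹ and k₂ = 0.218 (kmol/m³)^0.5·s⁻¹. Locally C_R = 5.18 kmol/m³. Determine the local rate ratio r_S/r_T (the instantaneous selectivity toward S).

S_{S/T} = r_S/r_T = (k₁·C_R)/(k₂·C_R^0.5) = (k₁/k₂)·C_R^0.5.
= (0.0727×5.180) / (0.218×5.180^0.5) = 0.3766/0.4962 = 0.759.

0.759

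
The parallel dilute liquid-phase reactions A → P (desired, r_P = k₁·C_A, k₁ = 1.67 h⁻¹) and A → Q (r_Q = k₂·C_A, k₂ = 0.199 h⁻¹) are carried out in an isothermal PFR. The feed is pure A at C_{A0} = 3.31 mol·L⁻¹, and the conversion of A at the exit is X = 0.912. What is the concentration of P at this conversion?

2.70 mol·L⁻¹

C_A = C_{A0}(1−X) = 0.2913 mol·L⁻¹.
Both paths are first order in A, so the instantaneous fraction to P is constant: dC_P/d(−C_A) = k₁/(k₁+k₂) = 0.8935.
C_P = 0.8935·(C_{A0}−C_A) = 0.8935×3.019 = 2.70 mol·L⁻¹.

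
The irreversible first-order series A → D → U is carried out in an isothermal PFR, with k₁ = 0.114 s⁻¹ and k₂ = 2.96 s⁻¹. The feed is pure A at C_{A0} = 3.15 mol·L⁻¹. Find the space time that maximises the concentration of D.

1.14 s

The intermediate peaks when r₁ = r₂, i.e. k₁e^(−k₁τ) = k₂e^(−k₂τ), giving τ_opt = ln(k₂/k₁)/(k₂−k₁).
= ln(2.96/0.114)/(2.96−0.114) = ln(25.96)/2.846 = 3.257/2.846 = 1.14 s.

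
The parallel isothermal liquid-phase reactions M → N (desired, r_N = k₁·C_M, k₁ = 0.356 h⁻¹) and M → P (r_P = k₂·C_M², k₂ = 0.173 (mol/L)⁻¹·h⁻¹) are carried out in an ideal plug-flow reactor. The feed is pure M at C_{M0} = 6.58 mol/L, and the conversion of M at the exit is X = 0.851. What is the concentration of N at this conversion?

C_M = C_{M0}(1−X) = 0.9804 mol/L.
Along a PFR/batch, dC_N/dC_M = −r_N/(r_N+r_P) = −k₁/(k₁+k₂·C_M).
Integrating from C_{M0} to C_M: C_N = (0.356/0.173)·ln[(0.356+0.173·6.58)/(0.356+0.173·0.980)] = 2.058·ln(1.494/0.5256) = 2.150 mol/L.

2.15 mol/L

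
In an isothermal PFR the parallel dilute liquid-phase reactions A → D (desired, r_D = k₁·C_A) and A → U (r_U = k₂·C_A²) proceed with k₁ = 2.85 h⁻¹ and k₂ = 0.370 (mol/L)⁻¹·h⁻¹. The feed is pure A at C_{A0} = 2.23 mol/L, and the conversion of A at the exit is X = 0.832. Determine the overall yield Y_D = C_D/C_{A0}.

C_A = C_{A0}(1−X) = 0.3746 mol/L.
Along a PFR/batch, dC_D/dC_A = −r_D/(r_D+r_U) = −k₁/(k₁+k₂·C_A).
Integrating from C_{A0} to C_A: C_D = (2.85/0.370)·ln[(2.85+0.370·2.23)/(2.85+0.370·0.375)] = 7.703·ln(3.675/2.989) = 1.593 mol/L.
Y_D = C_D/C_{A0} = 1.593/2.23 = 0.714.

0.714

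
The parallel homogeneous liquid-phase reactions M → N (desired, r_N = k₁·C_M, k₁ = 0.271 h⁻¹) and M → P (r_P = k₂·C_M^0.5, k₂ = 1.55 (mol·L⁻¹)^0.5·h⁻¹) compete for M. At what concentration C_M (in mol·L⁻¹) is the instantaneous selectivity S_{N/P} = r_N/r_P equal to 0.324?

S_{N/P} = (k₁/k₂)·C_M^0.5 ⇒ C_M = (S·k₂/k₁)^(2).
= (0.324×1.55/0.271)^(2) = (1.853)^(2) = 3.43 mol·L⁻¹.

3.43 mol·L⁻¹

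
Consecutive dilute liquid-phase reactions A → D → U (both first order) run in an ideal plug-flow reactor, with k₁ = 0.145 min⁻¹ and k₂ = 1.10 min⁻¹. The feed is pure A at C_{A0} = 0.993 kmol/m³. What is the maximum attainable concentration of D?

For a first-order series the maximum intermediate yield is C_{D,max}/C_{A0} = (k₁/k₂)^[k₂/(k₂−k₁)].
= (0.145/1.10)^(1.10/(1.10−0.145)) = (0.1318)^(1.152) = 0.09691.
C_{D,max} = 0.09691×0.993 = 0.0962 kmol/m³.

0.0962 kmol/m³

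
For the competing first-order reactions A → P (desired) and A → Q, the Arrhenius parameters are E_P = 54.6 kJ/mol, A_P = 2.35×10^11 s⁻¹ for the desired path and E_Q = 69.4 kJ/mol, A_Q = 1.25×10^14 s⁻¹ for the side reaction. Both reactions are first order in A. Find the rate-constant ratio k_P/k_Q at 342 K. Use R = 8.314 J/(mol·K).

0.343

With equal orders, S_{P/Q} = k_P/k_Q = (A_P/A_Q)·exp[(E_Q−E_P)/(RT)].
(E_Q−E_P)/(RT) = (69.4−54.6)×10³/(8.314×342) = 14800/2843 = 5.205.
k_P/k_Q = (2.35×10^11/1.25×10^14)·exp(5.205) = 0.001880 × 182.2 = 0.343.
Since E_P < E_Q, lowering the temperature improves selectivity toward P.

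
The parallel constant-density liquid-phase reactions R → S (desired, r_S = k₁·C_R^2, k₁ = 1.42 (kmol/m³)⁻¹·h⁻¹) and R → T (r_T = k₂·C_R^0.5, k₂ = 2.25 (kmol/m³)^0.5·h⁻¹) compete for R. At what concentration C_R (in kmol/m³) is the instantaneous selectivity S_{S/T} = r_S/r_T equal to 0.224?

0.501 kmol/m³

S_{S/T} = (k₁/k₂)·C_R^1.5 ⇒ C_R = (S·k₂/k₁)^(1/1.5).
= (0.224×2.25/1.42)^(0.6667) = (0.3549)^(0.6667) = 0.501 kmol/m³.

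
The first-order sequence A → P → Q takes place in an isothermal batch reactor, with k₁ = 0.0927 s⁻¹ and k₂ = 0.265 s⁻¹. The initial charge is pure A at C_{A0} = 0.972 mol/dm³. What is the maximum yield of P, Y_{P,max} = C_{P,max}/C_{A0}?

0.199

For a first-order series the maximum intermediate yield is C_{P,max}/C_{A0} = (k₁/k₂)^[k₂/(k₂−k₁)].
= (0.0927/0.265)^(0.265/(0.265−0.0927)) = (0.3498)^(1.538) = 0.1988.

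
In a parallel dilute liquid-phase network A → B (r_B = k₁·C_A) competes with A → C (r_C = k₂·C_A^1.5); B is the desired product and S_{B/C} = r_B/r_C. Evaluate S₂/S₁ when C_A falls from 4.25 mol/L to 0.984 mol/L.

2.08

S_{B/C} = (k₁/k₂)·C_A^-0.5, so S₂/S₁ = (C_{A,2}/C_{A,1})^-0.5.
= (0.984/4.25)^(-0.5) = (0.2315)^(-0.5) = 2.08.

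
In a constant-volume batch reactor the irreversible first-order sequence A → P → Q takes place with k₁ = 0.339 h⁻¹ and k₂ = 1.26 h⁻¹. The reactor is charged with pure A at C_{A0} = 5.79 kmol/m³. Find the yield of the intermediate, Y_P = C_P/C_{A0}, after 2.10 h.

0.155

The intermediate concentration in a first-order A→B→C sequence is C_P = k₁C_{A0}(e^(−k₁t) − e^(−k₂t))/(k₂−k₁).
e^(−k₁t) = e^(−0.339×2.10) = e^(−0.7119) = 0.4907; e^(−k₂t) = e^(−2.646) = 0.07093.
C_P = 0.339×5.79/(1.26−0.339) × (0.4907−0.07093) = 2.131×0.4198 = 0.8946 kmol/m³.
Y_P = C_P/C_{A0} = 0.8946/5.79 = 0.155.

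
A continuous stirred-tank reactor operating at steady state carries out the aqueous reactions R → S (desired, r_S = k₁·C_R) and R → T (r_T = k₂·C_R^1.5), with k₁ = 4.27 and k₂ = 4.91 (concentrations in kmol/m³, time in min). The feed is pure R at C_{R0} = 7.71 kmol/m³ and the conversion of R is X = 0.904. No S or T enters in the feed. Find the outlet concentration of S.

3.50 kmol/m³

Exit C_R = C_{R0}(1−X) = 7.71×0.0960 = 0.7402 kmol/m³.
A CSTR operates uniformly at the exit composition, giving r_S = 3.160 and r_T = 3.127 (each k·C_R^n at C_R = 0.7402).
Fraction of consumed R going to S: r_S/(r_S+r_T) = 0.5027.
C_S = 0.5027·C_{R0}·X = 0.5027×7.71×0.904 = 3.50 kmol/m³.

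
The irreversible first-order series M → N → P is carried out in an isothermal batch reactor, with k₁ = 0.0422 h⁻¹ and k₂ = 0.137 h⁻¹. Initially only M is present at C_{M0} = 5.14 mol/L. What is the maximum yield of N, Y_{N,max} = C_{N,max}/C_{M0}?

0.182

Evaluating C_N at t_opt = ln(k₂/k₁)/(k₂−k₁) gives C_{N,max}/C_{M0} = (k₁/k₂)^[k₂/(k₂−k₁)].
= (0.0422/0.137)^(0.137/(0.137−0.0422)) = (0.3080)^(1.445) = 0.1824.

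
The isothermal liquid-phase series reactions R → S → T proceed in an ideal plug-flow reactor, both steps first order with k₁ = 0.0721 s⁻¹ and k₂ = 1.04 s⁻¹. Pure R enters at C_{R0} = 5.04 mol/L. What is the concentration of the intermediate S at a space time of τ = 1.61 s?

0.264 mol/L

For first-order series with pure R initially, C_S(τ) = k₁C_{R0}/(k₂−k₁)·(e^(−k₁τ) − e^(−k₂τ)).
e^(−k₁τ) = e^(−0.0721×1.61) = e^(−0.1161) = 0.8904; e^(−k₂τ) = e^(−1.674) = 0.1874.
C_S = 0.0721×5.04/(1.04−0.0721) × (0.8904−0.1874) = 0.3754×0.7030 = 0.2639 mol/L.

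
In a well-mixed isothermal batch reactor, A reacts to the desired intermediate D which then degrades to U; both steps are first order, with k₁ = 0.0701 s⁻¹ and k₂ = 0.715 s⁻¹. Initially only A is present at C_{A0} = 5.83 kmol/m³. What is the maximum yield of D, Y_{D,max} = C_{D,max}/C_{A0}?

0.0762

Evaluating C_D at t_opt = ln(k₂/k₁)/(k₂−k₁) gives C_{D,max}/C_{A0} = (k₁/k₂)^[k₂/(k₂−k₁)].
= (0.0701/0.715)^(0.715/(0.715−0.0701)) = (0.09804)^(1.109) = 0.07617.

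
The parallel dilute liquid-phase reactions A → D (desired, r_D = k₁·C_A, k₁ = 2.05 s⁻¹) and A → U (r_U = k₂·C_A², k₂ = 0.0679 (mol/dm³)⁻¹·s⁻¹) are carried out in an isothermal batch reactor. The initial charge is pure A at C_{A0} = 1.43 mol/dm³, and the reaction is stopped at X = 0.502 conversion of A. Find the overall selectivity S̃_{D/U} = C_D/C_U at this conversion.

28.2

C_A = C_{A0}(1−X) = 0.7121 mol/dm³.
Along a PFR/batch, dC_D/dC_A = −r_D/(r_D+r_U) = −k₁/(k₁+k₂·C_A).
Integrating from C_{A0} to C_A: C_D = (2.05/0.0679)·ln[(2.05+0.0679·1.43)/(2.05+0.0679·0.712)] = 30.19·ln(2.147/2.098) = 0.6933 mol/dm³.
C_U = (C_{A0}−C_A)−C_D = 0.02456 mol/dm³; S̃_{D/U} = 0.6933/0.02456 = 28.2.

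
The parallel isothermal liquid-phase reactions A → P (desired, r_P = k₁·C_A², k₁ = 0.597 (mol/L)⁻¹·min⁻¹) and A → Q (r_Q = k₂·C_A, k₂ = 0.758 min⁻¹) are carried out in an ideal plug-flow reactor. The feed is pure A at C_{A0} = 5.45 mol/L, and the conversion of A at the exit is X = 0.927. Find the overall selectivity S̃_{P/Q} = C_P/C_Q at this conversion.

C_A = C_{A0}(1−X) = 0.3978 mol/L.
Along a PFR/batch, dC_Q/dC_A = −r_Q/(r_P+r_Q) = −k₂/(k₂+k₁·C_A).
Integrating from C_{A0} to C_A: C_Q = (0.758/0.597)·ln[(0.758+0.597·5.45)/(0.758+0.597·0.398)] = 1.270·ln(4.012/0.9955) = 1.770 mol/L.
Then C_P = (C_{A0}−C_A) − C_Q = 5.052 − 1.770 = 3.283 mol/L.
S̃_{P/Q} = C_P/C_Q = 3.283/1.770 = 1.86.

1.86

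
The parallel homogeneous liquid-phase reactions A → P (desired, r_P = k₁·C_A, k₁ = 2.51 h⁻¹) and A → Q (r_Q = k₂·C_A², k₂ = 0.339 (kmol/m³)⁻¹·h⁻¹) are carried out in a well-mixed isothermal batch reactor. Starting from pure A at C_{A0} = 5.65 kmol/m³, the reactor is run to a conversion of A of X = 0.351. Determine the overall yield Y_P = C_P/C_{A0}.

C_A = C_{A0}(1−X) = 3.667 kmol/m³.
Along a PFR/batch, dC_P/dC_A = −r_P/(r_P+r_Q) = −k₁/(k₁+k₂·C_A).
Integrating from C_{A0} to C_A: C_P = (2.51/0.339)·ln[(2.51+0.339·5.65)/(2.51+0.339·3.67)] = 7.404·ln(4.425/3.753) = 1.220 kmol/m³.
Y_P = C_P/C_{A0} = 1.220/5.65 = 0.216.

0.216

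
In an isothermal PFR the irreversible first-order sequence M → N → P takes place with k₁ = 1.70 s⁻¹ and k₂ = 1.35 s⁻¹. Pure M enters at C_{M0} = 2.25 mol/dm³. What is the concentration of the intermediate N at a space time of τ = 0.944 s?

For first-order series with pure M initially, C_N(τ) = k₁C_{M0}/(k₂−k₁)·(e^(−k₁τ) − e^(−k₂τ)).
e^(−k₁τ) = e^(−1.70×0.944) = e^(−1.605) = 0.2009; e^(−k₂τ) = e^(−1.274) = 0.2796.
C_N = 1.70×2.25/(1.35−1.70) × (0.2009−0.2796) = (-10.93)×(-0.07867) = 0.8597 mol/dm³.

0.860 mol/dm³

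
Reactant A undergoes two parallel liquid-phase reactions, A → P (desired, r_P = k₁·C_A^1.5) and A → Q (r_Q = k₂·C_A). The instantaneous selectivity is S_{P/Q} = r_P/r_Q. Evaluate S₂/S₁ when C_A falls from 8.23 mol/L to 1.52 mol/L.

0.430

S_{P/Q} = (k₁/k₂)·C_A^0.5, so S₂/S₁ = (C_{A,2}/C_{A,1})^0.5.
= (1.52/8.23)^0.5 = (0.1847)^0.5 = 0.430.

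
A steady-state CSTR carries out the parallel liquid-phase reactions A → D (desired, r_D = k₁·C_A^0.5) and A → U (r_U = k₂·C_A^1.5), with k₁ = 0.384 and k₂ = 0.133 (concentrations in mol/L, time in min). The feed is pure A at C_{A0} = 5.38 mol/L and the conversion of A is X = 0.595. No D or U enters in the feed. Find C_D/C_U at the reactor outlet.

1.33

Exit C_A = C_{A0}(1−X) = 5.38×0.405 = 2.179 mol/L.
In a CSTR the entire volume is at exit conditions, so r_D = 0.384×2.179^0.5 = 0.5668 and r_U = 0.133×2.179^1.5 = 0.4278.
Overall selectivity = C_D/C_U = r_Dτ/(r_Uτ) = r_D/r_U = 1.33.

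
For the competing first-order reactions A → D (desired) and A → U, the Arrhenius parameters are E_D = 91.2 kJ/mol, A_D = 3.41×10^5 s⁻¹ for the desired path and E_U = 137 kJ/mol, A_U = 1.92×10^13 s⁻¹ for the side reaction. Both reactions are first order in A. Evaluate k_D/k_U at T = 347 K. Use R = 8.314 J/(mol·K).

k_D/k_U = (A_D/A_U)·exp[−(E_D−E_U)/(RT)] = (A_D/A_U)·exp[(E_U−E_D)/(RT)].
(E_U−E_D)/(RT) = (137−91.2)×10³/(8.314×347) = 45800/2885 = 15.88.
k_D/k_U = (3.41×10^5/1.92×10^13)·exp(15.88) = 1.776×10^-8 × 7.845×10^6 = 0.139.
Since E_D < E_U, lowering the temperature improves selectivity toward D.

0.139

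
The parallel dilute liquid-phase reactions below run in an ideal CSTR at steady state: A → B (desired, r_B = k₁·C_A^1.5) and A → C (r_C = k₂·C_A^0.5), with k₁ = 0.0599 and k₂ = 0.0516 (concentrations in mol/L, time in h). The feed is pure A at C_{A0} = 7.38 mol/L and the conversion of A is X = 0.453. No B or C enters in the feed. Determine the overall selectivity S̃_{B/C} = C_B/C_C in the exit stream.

Exit C_A = C_{A0}(1−X) = 7.38×0.547 = 4.037 mol/L.
A CSTR operates uniformly at the exit composition, giving r_B = 0.4858 and r_C = 0.1037 (each k·C_A^n at C_A = 4.037).
Overall selectivity = C_B/C_C = r_Bτ/(r_Cτ) = r_B/r_C = 4.69.

4.69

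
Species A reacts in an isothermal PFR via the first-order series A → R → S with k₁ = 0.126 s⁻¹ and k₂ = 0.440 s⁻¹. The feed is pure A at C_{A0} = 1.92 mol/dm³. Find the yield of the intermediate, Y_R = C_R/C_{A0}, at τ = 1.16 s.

Solving the coupled first-order balances gives C_R(τ) = [k₁/(k₂−k₁)]·C_{A0}·(e^(−k₁τ) − e^(−k₂τ)).
e^(−k₁τ) = e^(−0.126×1.16) = e^(−0.1462) = 0.8640; e^(−k₂τ) = e^(−0.5104) = 0.6003.
C_R = 0.126×1.92/(0.440−0.126) × (0.8640−0.6003) = 0.7704×0.2638 = 0.2032 mol/dm³.
Y_R = C_R/C_{A0} = 0.2032/1.92 = 0.106.

0.106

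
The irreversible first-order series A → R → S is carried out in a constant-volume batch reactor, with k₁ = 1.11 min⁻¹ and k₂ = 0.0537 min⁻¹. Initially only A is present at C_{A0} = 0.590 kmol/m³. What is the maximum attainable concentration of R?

0.506 kmol/m³

Evaluating C_R at t_opt = ln(k₂/k₁)/(k₂−k₁) gives C_{R,max}/C_{A0} = (k₁/k₂)^[k₂/(k₂−k₁)].
= (1.11/0.0537)^(0.0537/(0.0537−1.11)) = (20.67)^(-0.05084) = 0.8573.
C_{R,max} = 0.8573×0.590 = 0.506 kmol/m³.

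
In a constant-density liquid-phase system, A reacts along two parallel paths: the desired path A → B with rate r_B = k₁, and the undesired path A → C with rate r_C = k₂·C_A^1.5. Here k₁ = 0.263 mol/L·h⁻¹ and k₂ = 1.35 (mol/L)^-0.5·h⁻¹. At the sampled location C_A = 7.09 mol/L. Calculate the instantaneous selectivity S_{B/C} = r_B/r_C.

0.0103

S_{B/C} = r_B/r_C = (k₁)/(k₂·C_A^1.5) = (k₁/k₂)·C_A^-1.5.
= (0.263) / (1.35×7.090^1.5) = 0.2630/25.49 = 0.0103.
The undesired path is higher order in A, so low C_A (CSTR or dilute feed) favours B.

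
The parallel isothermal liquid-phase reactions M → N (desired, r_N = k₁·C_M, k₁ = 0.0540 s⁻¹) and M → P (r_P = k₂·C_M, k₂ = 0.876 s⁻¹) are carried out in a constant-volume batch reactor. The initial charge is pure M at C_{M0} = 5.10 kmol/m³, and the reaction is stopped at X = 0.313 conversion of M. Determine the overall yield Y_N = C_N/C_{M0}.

0.0182

C_M = C_{M0}(1−X) = 3.504 kmol/m³.
Both paths are first order in M, so the instantaneous fraction to N is constant: dC_N/d(−C_M) = k₁/(k₁+k₂) = 0.05806.
C_N = 0.05806·(C_{M0}−C_M) = 0.05806×1.596 = 0.0927 kmol/m³.
Y_N = C_N/C_{M0} = 0.09269/5.10 = 0.0182.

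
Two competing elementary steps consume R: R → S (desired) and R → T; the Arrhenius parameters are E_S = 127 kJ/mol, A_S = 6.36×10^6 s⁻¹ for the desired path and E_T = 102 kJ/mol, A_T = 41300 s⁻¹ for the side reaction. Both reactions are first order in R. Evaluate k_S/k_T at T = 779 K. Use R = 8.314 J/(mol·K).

Since both paths have the same order in R, the concentration cancels and S_{S/T} = k_S/k_T = (A_S/A_T)·exp[(E_T−E_S)/(RT)].
(E_T−E_S)/(RT) = (102−127)×10³/(8.314×779) = -25000/6477 = -3.860.
k_S/k_T = (6.36×10^6/41300)·exp(-3.860) = 154.0 × 0.02107 = 3.24.
Since E_S > E_T, raising the temperature improves selectivity toward S.

3.24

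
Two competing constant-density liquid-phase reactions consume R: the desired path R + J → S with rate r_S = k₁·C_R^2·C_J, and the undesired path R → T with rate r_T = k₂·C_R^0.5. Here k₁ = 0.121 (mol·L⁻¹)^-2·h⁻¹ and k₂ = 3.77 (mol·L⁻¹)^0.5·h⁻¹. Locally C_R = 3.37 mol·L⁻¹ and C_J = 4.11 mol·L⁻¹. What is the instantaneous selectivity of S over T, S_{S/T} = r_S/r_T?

0.816

S_{S/T} = r_S/r_T = (k₁·C_R^2·C_J)/(k₂·C_R^0.5) = (k₁/k₂)·C_R^1.5·C_J.
= (0.121×3.370^2×4.110) / (3.77×3.370^0.5) = 5.648/6.921 = 0.816.
Since the desired path is higher order in R, keeping C_R high (PFR or concentrated feed) favours S.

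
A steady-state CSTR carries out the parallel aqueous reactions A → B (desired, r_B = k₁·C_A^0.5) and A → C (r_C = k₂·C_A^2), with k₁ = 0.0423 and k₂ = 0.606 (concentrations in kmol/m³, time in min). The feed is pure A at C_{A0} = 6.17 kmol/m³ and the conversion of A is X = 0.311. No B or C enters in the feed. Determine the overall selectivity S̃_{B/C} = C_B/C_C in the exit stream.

0.00796

Exit C_A = C_{A0}(1−X) = 6.17×0.689 = 4.251 kmol/m³.
A CSTR operates uniformly at the exit composition, giving r_B = 0.08722 and r_C = 10.95 (each k·C_A^n at C_A = 4.251).
Overall selectivity = C_B/C_C = r_Bτ/(r_Cτ) = r_B/r_C = 0.00796.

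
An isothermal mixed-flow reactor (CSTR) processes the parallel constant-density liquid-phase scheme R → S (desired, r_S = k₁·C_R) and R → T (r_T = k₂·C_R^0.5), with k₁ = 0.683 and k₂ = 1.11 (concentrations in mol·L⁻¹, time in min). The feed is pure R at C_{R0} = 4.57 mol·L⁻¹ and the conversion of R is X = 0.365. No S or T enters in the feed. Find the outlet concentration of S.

Exit C_R = C_{R0}(1−X) = 4.57×0.635 = 2.902 mol·L⁻¹.
In a CSTR the entire volume is at exit conditions, so r_S = 0.683×2.902 = 1.982 and r_T = 1.11×2.902^0.5 = 1.891.
Fraction of consumed R going to S: r_S/(r_S+r_T) = 0.5118.
C_S = 0.5118·C_{R0}·X = 0.5118×4.57×0.365 = 0.854 mol·L⁻¹.

0.854 mol·L⁻¹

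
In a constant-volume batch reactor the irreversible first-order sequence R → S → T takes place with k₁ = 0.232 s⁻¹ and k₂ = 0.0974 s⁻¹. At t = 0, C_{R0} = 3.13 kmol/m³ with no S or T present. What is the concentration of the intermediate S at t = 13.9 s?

1.18 kmol/m³

The intermediate concentration in a first-order A→B→C sequence is C_S = k₁C_{R0}(e^(−k₁t) − e^(−k₂t))/(k₂−k₁).
e^(−k₁t) = e^(−0.232×13.9) = e^(−3.225) = 0.03976; e^(−k₂t) = e^(−1.354) = 0.2582.
C_S = 0.232×3.13/(0.0974−0.232) × (0.03976−0.2582) = (-5.395)×(-0.2185) = 1.179 kmol/m³.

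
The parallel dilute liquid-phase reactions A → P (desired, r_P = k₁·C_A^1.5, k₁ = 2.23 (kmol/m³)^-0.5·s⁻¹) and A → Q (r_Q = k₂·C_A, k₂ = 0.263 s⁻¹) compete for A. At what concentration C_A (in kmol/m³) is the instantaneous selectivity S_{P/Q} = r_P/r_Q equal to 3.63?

S_{P/Q} = (k₁/k₂)·C_A^0.5 ⇒ C_A = (S·k₂/k₁)^(2).
= (3.63×0.263/2.23)^(2) = (0.4281)^(2) = 0.183 kmol/m³.

0.183 kmol/m³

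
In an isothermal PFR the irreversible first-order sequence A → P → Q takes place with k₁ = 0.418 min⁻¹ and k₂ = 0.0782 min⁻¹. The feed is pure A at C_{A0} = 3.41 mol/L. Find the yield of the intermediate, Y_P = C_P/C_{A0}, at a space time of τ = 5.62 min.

0.675

Solving the coupled first-order balances gives C_P(τ) = [k₁/(k₂−k₁)]·C_{A0}·(e^(−k₁τ) − e^(−k₂τ)).
e^(−k₁τ) = e^(−0.418×5.62) = e^(−2.349) = 0.09545; e^(−k₂τ) = e^(−0.4395) = 0.6444.
C_P = 0.418×3.41/(0.0782−0.418) × (0.09545−0.6444) = (-4.195)×(-0.5489) = 2.303 mol/L.
Y_P = C_P/C_{A0} = 2.303/3.41 = 0.675.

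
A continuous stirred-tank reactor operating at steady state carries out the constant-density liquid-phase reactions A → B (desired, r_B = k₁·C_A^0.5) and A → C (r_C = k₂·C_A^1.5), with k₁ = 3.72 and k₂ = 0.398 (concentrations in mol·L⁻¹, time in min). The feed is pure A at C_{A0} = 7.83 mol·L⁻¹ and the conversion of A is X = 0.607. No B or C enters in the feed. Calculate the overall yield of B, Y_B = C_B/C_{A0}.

Exit C_A = C_{A0}(1−X) = 7.83×0.393 = 3.077 mol·L⁻¹.
A CSTR operates uniformly at the exit composition, giving r_B = 6.526 and r_C = 2.148 (each k·C_A^n at C_A = 3.077).
Fraction of consumed A going to B: r_B/(r_B+r_C) = 0.7523.
C_B = 0.7523·C_{A0}·X = 0.7523×7.83×0.607 = 3.58 mol·L⁻¹; Y_B = C_B/C_{A0} = 0.457.

0.457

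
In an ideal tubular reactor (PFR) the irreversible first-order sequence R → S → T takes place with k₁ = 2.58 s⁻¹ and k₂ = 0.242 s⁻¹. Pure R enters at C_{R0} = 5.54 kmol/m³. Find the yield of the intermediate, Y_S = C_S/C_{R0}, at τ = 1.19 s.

The intermediate concentration in a first-order A→B→C sequence is C_S = k₁C_{R0}(e^(−k₁τ) − e^(−k₂τ))/(k₂−k₁).
e^(−k₁τ) = e^(−2.58×1.19) = e^(−3.070) = 0.04641; e^(−k₂τ) = e^(−0.2880) = 0.7498.
C_S = 2.58×5.54/(0.242−2.58) × (0.04641−0.7498) = (-6.113)×(-0.7034) = 4.300 kmol/m³.
Y_S = C_S/C_{R0} = 4.300/5.54 = 0.776.

0.776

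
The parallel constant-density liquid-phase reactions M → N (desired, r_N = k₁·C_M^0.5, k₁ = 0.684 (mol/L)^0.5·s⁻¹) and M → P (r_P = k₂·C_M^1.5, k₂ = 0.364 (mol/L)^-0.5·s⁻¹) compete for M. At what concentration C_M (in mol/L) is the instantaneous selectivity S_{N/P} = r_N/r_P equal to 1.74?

1.08 mol/L

S_{N/P} = (k₁/k₂)·C_M⁻¹ ⇒ C_M = (S·k₂/k₁)^(-1).
= (1.74×0.364/0.684)^(-1) = (0.9260)^(-1) = 1.08 mol/L.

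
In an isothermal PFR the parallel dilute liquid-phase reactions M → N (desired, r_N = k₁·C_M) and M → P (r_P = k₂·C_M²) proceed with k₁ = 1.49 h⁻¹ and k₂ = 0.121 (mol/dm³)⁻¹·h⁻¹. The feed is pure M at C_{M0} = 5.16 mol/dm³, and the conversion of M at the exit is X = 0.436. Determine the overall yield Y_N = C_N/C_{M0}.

0.329

C_M = C_{M0}(1−X) = 2.910 mol/dm³.
Along a PFR/batch, dC_N/dC_M = −r_N/(r_N+r_P) = −k₁/(k₁+k₂·C_M).
Integrating from C_{M0} to C_M: C_N = (1.49/0.121)·ln[(1.49+0.121·5.16)/(1.49+0.121·2.91)] = 12.31·ln(2.114/1.842) = 1.697 mol/dm³.
Y_N = C_N/C_{M0} = 1.697/5.16 = 0.329.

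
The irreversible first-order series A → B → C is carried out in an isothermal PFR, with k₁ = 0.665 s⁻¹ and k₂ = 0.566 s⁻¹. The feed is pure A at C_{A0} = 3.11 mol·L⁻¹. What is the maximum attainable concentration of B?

At the optimum, C_{B,max}/C_{A0} = (k₁/k₂)^[k₂/(k₂−k₁)].
= (0.665/0.566)^(0.566/(0.566−0.665)) = (1.175)^(-5.717) = 0.3979.
C_{B,max} = 0.3979×3.11 = 1.24 mol·L⁻¹.

1.24 mol·L⁻¹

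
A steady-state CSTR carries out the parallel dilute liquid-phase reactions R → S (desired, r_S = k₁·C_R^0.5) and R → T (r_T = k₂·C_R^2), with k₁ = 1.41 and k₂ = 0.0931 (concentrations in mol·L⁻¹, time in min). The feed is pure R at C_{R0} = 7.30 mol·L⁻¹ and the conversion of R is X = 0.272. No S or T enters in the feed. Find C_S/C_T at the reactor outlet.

Exit C_R = C_{R0}(1−X) = 7.30×0.728 = 5.314 mol·L⁻¹.
Rates in a CSTR are evaluated at the outlet concentration: r_S = 1.41×5.314^0.5 = 3.250, r_T = 0.0931×5.314^2 = 2.629.
Overall selectivity = C_S/C_T = r_Sτ/(r_Tτ) = r_S/r_T = 1.24.

1.24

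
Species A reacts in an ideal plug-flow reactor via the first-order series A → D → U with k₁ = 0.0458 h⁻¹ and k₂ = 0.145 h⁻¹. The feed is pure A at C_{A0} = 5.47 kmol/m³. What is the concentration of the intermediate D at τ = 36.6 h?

For first-order series with pure A initially, C_D(τ) = k₁C_{A0}/(k₂−k₁)·(e^(−k₁τ) − e^(−k₂τ)).
e^(−k₁τ) = e^(−0.0458×36.6) = e^(−1.676) = 0.1871; e^(−k₂τ) = e^(−5.307) = 0.004957.
C_D = 0.0458×5.47/(0.145−0.0458) × (0.1871−0.004957) = 2.525×0.1821 = 0.4599 kmol/m³.

0.460 kmol/m³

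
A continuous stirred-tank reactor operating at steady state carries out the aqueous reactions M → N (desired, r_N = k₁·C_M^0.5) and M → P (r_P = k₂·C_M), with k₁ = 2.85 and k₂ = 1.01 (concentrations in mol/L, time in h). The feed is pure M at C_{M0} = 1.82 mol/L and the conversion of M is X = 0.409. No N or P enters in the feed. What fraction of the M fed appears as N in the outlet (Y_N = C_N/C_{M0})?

0.299

Exit C_M = C_{M0}(1−X) = 1.82×0.591 = 1.076 mol/L.
Rates in a CSTR are evaluated at the outlet concentration: r_N = 2.85×1.076^0.5 = 2.956, r_P = 1.01×1.076 = 1.086.
Fraction of consumed M going to N: r_N/(r_N+r_P) = 0.7312.
C_N = 0.7312·C_{M0}·X = 0.7312×1.82×0.409 = 0.544 mol/L; Y_N = C_N/C_{M0} = 0.299.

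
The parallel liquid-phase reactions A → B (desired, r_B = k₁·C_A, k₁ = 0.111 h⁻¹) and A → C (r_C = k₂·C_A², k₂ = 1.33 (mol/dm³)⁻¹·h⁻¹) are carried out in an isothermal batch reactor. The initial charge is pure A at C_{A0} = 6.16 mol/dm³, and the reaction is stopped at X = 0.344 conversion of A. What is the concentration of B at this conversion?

0.0346 mol/dm³

C_A = C_{A0}(1−X) = 4.041 mol/dm³.
Along a PFR/batch, dC_B/dC_A = −r_B/(r_B+r_C) = −k₁/(k₁+k₂·C_A).
Integrating from C_{A0} to C_A: C_B = (0.111/1.33)·ln[(0.111+1.33·6.16)/(0.111+1.33·4.04)] = 0.08346·ln(8.304/5.485) = 0.03460 mol/dm³.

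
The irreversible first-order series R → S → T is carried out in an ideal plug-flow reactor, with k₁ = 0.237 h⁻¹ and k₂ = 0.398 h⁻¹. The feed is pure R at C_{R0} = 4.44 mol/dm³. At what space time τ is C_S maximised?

For first-order series the maximum of C_S occurs at τ_opt = ln(k₂/k₁)/(k₂−k₁).
= ln(0.398/0.237)/(0.398−0.237) = ln(1.679)/0.1610 = 0.5184/0.1610 = 3.22 h.

3.22 h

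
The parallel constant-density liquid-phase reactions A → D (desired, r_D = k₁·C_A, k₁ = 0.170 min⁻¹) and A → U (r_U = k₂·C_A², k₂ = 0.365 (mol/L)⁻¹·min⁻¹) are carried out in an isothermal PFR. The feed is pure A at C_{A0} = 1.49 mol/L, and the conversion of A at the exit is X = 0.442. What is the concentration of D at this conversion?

C_A = C_{A0}(1−X) = 0.8314 mol/L.
Along a PFR/batch, dC_D/dC_A = −r_D/(r_D+r_U) = −k₁/(k₁+k₂·C_A).
Integrating from C_{A0} to C_A: C_D = (0.170/0.365)·ln[(0.170+0.365·1.49)/(0.170+0.365·0.831)] = 0.4658·ln(0.7138/0.4735) = 0.1912 mol/L.

0.191 mol/L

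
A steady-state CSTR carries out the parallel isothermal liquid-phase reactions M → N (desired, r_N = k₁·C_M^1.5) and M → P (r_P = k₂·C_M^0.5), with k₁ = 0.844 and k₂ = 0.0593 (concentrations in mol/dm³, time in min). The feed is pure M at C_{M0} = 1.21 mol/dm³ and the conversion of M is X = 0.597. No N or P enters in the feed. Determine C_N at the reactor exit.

Exit C_M = C_{M0}(1−X) = 1.21×0.403 = 0.4876 mol/dm³.
Rates in a CSTR are evaluated at the outlet concentration: r_N = 0.844×0.4876^1.5 = 0.2874, r_P = 0.0593×0.4876^0.5 = 0.04141.
Fraction of consumed M going to N: r_N/(r_N+r_P) = 0.8741.
C_N = 0.8741·C_{M0}·X = 0.8741×1.21×0.597 = 0.631 mol/dm³.

0.631 mol/dm³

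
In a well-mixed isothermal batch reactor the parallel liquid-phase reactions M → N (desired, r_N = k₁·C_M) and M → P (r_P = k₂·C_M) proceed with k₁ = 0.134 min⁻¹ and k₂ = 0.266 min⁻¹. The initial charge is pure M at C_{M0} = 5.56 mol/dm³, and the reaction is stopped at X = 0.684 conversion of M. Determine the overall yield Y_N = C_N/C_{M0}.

0.229

C_M = C_{M0}(1−X) = 1.757 mol/dm³.
Both paths are first order in M, so the instantaneous fraction to N is constant: dC_N/d(−C_M) = k₁/(k₁+k₂) = 0.3350.
C_N = 0.3350·(C_{M0}−C_M) = 0.3350×3.803 = 1.27 mol/dm³.
Y_N = C_N/C_{M0} = 1.274/5.56 = 0.229.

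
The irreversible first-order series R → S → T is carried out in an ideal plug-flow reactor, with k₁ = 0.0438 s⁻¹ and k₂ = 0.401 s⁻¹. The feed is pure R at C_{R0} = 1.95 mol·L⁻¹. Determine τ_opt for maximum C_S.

6.20 s

Setting dC_S/dτ = 0 gives τ_opt = ln(k₂/k₁)/(k₂−k₁).
= ln(0.401/0.0438)/(0.401−0.0438) = ln(9.155)/0.3572 = 2.214/0.3572 = 6.20 s.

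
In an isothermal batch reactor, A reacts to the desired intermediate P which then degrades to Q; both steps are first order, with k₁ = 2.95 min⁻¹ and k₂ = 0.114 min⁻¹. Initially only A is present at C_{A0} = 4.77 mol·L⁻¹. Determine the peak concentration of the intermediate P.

4.19 mol·L⁻¹

For a first-order series the maximum intermediate yield is C_{P,max}/C_{A0} = (k₁/k₂)^[k₂/(k₂−k₁)].
= (2.95/0.114)^(0.114/(0.114−2.95)) = (25.88)^(-0.04020) = 0.8774.
C_{P,max} = 0.8774×4.77 = 4.19 mol·L⁻¹.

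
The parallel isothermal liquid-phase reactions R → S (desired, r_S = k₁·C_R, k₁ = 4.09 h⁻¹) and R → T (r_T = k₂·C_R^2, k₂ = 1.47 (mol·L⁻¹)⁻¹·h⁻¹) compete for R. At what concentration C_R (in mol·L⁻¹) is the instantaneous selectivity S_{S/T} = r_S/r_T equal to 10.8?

S_{S/T} = (k₁/k₂)·C_R⁻¹ ⇒ C_R = (S·k₂/k₁)^(-1).
= (10.8×1.47/4.09)^(-1) = (3.882)^(-1) = 0.258 mol·L⁻¹.

0.258 mol·L⁻¹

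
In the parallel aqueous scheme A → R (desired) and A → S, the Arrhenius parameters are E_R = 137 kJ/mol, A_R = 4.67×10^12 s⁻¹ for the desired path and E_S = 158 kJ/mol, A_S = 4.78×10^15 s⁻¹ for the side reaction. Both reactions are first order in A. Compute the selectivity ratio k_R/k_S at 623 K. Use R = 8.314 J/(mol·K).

Since both paths have the same order in A, the concentration cancels and S_{R/S} = k_R/k_S = (A_R/A_S)·exp[(E_S−E_R)/(RT)].
(E_S−E_R)/(RT) = (158−137)×10³/(8.314×623) = 21000/5180 = 4.054.
k_R/k_S = (4.67×10^12/4.78×10^15)·exp(4.054) = 9.770×10^-4 × 57.65 = 0.0563.

0.0563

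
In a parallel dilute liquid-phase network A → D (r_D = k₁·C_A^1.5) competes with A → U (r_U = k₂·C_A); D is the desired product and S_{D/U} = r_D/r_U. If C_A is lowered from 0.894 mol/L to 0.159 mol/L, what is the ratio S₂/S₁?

S_{D/U} = (k₁/k₂)·C_A^0.5, so S₂/S₁ = (C_{A,2}/C_{A,1})^0.5.
= (0.159/0.894)^0.5 = (0.1779)^0.5 = 0.422.

0.422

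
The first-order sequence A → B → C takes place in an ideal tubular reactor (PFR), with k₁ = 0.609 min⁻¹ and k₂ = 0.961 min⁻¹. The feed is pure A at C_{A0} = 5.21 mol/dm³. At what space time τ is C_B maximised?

For first-order series the maximum of C_B occurs at τ_opt = ln(k₂/k₁)/(k₂−k₁).
= ln(0.961/0.609)/(0.961−0.609) = ln(1.578)/0.3520 = 0.4562/0.3520 = 1.30 min.

1.30 min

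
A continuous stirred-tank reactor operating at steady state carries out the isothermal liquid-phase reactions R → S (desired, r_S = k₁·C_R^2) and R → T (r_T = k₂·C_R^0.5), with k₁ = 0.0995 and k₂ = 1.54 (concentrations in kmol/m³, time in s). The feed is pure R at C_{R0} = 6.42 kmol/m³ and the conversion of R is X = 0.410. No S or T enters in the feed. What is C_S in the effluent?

Exit C_R = C_{R0}(1−X) = 6.42×0.590 = 3.788 kmol/m³.
In a CSTR the entire volume is at exit conditions, so r_S = 0.0995×3.788^2 = 1.428 and r_T = 1.54×3.788^0.5 = 2.997.
Fraction of consumed R going to S: r_S/(r_S+r_T) = 0.3226.
C_S = 0.3226·C_{R0}·X = 0.3226×6.42×0.410 = 0.849 kmol/m³.

0.849 kmol/m³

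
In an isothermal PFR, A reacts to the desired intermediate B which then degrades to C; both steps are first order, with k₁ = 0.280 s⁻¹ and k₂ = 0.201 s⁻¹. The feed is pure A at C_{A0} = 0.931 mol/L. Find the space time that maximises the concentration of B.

Setting dC_B/dτ = 0 gives τ_opt = ln(k₂/k₁)/(k₂−k₁).
= ln(0.201/0.280)/(0.201−0.280) = ln(0.7179)/-0.07900 = -0.3315/-0.07900 = 4.20 s.

4.20 s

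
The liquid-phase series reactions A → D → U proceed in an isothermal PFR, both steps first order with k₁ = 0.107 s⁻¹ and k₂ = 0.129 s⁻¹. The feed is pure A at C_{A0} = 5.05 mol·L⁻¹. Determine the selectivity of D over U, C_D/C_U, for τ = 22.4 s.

The intermediate concentration in a first-order A→B→C sequence is C_D = k₁C_{A0}(e^(−k₁τ) − e^(−k₂τ))/(k₂−k₁).
e^(−k₁τ) = e^(−0.107×22.4) = e^(−2.397) = 0.09101; e^(−k₂τ) = e^(−2.890) = 0.05560.
C_D = 0.107×5.05/(0.129−0.107) × (0.09101−0.05560) = 24.56×0.03541 = 0.8697 mol·L⁻¹.
C_A = C_{A0}e^(−k₁τ) = 0.4596 mol·L⁻¹, so C_U = C_{A0}−C_A−C_D = 3.721 mol·L⁻¹; C_D/C_U = 0.234.

0.234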